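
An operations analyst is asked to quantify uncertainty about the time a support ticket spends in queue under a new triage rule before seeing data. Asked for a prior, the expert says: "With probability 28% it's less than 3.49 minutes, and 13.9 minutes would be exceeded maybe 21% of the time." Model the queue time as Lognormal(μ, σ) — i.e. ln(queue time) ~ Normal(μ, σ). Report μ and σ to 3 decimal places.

If T ~ Lognormal(μ,σ) then ln T ~ Normal(μ,σ), so the p-quantile of ln T is μ + z_p·σ.
ln(3.49) = 1.25 and ln(13.9) = 2.632; z_{0.28} = -0.5828, z_{0.79} = 0.8064.
σ = (2.632 − 1.25)/(0.8064 − (-0.5828)) = 0.995.
μ = 1.25 − (-0.5828)·0.995 = 1.830.

μ ≈ 1.830, σ ≈ 0.995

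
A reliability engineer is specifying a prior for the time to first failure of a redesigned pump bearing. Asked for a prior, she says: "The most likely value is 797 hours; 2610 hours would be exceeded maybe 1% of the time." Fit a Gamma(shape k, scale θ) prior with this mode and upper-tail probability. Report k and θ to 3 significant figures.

Gamma(k,θ) with k>1 has mode (k−1)θ, so θ = 797/(k−1).
Need P(X < 2610) = 0.99 with θ tied to k this way. Start at k = 2, θ = 797: P(X<2610) ≈ 0.838.
Too low — raise k to concentrate. Iterating converges to k ≈ 4.13.
Then θ = 797/(4.13−1) ≈ 255.

k ≈ 4.13, θ ≈ 255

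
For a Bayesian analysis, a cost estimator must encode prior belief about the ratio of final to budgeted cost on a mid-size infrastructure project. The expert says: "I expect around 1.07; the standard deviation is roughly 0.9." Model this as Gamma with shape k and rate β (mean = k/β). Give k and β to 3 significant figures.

k ≈ 1.41, β ≈ 1.32

For Gamma(k, rate β): mean = k/β, variance = k/β², so CV = 1/√k.
CV = SD/mean = 0.9/1.07 = 0.8411, hence k = 1/CV² = 1.41.
Then β = k/mean = 1.41/1.07 = 1.32.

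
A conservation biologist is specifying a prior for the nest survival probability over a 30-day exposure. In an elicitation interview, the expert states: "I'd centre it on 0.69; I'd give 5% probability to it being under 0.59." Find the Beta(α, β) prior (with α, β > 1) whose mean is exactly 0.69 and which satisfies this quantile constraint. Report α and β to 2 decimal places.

α ≈ 42.22, β ≈ 18.97

With mean 0.69 fixed, write α = 0.69s, β = 0.31s where s = α+β.
Need P(θ < 0.59) = 0.05 under Beta(0.69s, 0.31s). Normal approximation: (q−m)/√(m(1−m)/s) ≈ z_{0.05} = -1.64, so s ≈ 0.69·0.31·(-1.64)²/(0.59−0.69)² = 57.9.
At s = 57.9: P(θ<0.59) ≈ 0.055. Adjusting to match 0.05 gives s ≈ 61.19.
So α = 0.69·61.19 ≈ 42.22, β = 0.31·61.19 ≈ 18.97.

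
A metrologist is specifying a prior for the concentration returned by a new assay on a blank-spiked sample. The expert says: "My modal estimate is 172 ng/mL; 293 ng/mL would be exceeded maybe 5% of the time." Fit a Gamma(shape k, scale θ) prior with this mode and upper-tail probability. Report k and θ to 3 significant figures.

k ≈ 10.8, θ ≈ 17.5

Gamma(k,θ) with k>1 has mode (k−1)θ, so θ = 172/(k−1).
Need P(X < 293) = 0.95 with θ tied to k this way. Start at k = 2, θ = 172: P(X<293) ≈ 0.508.
Too low — raise k to concentrate. Iterating converges to k ≈ 10.8.
Then θ = 172/(10.8−1) ≈ 17.5.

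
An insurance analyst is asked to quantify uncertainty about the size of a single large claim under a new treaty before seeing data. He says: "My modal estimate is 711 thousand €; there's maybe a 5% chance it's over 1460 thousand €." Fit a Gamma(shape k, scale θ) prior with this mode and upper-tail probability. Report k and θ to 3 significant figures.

Gamma(k,θ) with k>1 has mode (k−1)θ, so θ = 711/(k−1).
Need P(X < 1460) = 0.95 with θ tied to k this way. Start at k = 2, θ = 711: P(X<1460) ≈ 0.608.
Too low — raise k to concentrate. Iterating converges to k ≈ 6.34.
Then θ = 711/(6.34−1) ≈ 133.

k ≈ 6.34, θ ≈ 133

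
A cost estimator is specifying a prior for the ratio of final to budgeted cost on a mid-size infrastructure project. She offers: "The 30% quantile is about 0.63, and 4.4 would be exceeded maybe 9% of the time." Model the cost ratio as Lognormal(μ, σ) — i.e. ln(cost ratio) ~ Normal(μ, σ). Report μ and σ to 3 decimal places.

μ ≈ 0.084, σ ≈ 1.042

If T ~ Lognormal(μ,σ) then ln T ~ Normal(μ,σ), so the p-quantile of ln T is μ + z_p·σ.
ln(0.63) = -0.462 and ln(4.4) = 1.482; z_{0.3} = -0.5244, z_{0.91} = 1.341.
σ = (1.482 − -0.462)/(1.341 − (-0.5244)) = 1.042.
μ = -0.462 − (-0.5244)·1.042 = 0.084.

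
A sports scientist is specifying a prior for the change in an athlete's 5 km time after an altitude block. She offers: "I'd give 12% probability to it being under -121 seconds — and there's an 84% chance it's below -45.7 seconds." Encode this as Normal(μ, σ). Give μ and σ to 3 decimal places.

For Normal(μ,σ), the p-quantile is μ + z_p·σ. Here z_{0.12} = -1.175, z_{0.84} = 0.9945.
So -121 = μ − 1.175σ and -45.7 = μ + 0.9945σ.
Subtracting: σ = (-45.7 − -121)/(0.9945 − (-1.175)) = 34.709.
Then μ = -121 − (-1.175)·34.709 = -80.217.

μ = -80.217, σ = 34.709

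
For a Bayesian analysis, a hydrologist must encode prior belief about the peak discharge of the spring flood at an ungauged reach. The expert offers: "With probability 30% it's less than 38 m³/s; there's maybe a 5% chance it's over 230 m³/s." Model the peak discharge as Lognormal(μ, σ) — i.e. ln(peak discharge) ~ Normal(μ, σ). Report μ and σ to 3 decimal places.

If T ~ Lognormal(μ,σ) then ln T ~ Normal(μ,σ), so the p-quantile of ln T is μ + z_p·σ.
ln(38) = 3.638 and ln(230) = 5.438; z_{0.3} = -0.5244, z_{0.95} = 1.645.
σ = (5.438 − 3.638)/(1.645 − (-0.5244)) = 0.830.
μ = 3.638 − (-0.5244)·0.830 = 4.073.

μ ≈ 4.073, σ ≈ 0.830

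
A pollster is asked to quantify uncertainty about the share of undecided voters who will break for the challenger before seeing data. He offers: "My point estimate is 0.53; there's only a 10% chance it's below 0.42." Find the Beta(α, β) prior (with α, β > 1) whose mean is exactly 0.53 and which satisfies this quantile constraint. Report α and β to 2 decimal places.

α ≈ 17.87, β ≈ 15.85

With mean 0.53 fixed, write α = 0.53s, β = 0.47s where s = α+β.
Need P(θ < 0.42) = 0.1 under Beta(0.53s, 0.47s). Normal approximation: (q−m)/√(m(1−m)/s) ≈ z_{0.1} = -1.28, so s ≈ 0.53·0.47·(-1.28)²/(0.42−0.53)² = 33.8.
At s = 33.8: P(θ<0.42) ≈ 0.100. Adjusting to match 0.1 gives s ≈ 33.72.
So α = 0.53·33.72 ≈ 17.87, β = 0.47·33.72 ≈ 15.85.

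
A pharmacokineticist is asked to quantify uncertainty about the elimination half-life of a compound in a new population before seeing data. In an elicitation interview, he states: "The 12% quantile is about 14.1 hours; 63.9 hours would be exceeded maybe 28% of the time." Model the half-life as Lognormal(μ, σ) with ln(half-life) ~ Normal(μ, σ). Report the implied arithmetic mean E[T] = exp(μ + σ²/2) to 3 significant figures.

If T ~ Lognormal(μ,σ) then ln T ~ Normal(μ,σ), so the p-quantile of ln T is μ + z_p·σ.
ln(14.1) = 2.646 and ln(63.9) = 4.157; z_{0.12} = -1.175, z_{0.72} = 0.5828.
σ = (4.157 − 2.646)/(0.5828 − (-1.175)) = 0.860.
μ = 2.646 − (-1.175)·0.860 = 3.656.
E[T] = exp(μ + σ²/2) = exp(3.656 + 0.3695) = 56 hours.

E[T] ≈ 56 hours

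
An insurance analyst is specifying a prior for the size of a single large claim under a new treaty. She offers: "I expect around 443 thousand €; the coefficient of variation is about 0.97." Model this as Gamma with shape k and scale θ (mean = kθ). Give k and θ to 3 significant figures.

k ≈ 1.06, θ ≈ 417

For Gamma(k, scale θ): mean = kθ, variance = kθ², so CV = 1/√k.
CV = 0.97, hence k = 1/CV² = 1.06.
Then θ = mean/k = 443/1.06 = 417.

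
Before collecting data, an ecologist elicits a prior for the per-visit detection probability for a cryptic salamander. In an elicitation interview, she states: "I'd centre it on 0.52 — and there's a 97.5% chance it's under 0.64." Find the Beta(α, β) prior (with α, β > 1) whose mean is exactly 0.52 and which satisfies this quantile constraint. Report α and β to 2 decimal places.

α ≈ 33.54, β ≈ 30.96

With mean 0.52 fixed, write α = 0.52s, β = 0.48s where s = α+β.
Need P(θ < 0.64) = 0.975 under Beta(0.52s, 0.48s). Normal approximation: (q−m)/√(m(1−m)/s) ≈ z_{0.975} = 1.96, so s ≈ 0.52·0.48·(1.96)²/(0.64−0.52)² = 66.6.
At s = 66.6: P(θ<0.64) ≈ 0.977. Adjusting to match 0.975 gives s ≈ 64.49.
So α = 0.52·64.49 ≈ 33.54, β = 0.48·64.49 ≈ 30.96.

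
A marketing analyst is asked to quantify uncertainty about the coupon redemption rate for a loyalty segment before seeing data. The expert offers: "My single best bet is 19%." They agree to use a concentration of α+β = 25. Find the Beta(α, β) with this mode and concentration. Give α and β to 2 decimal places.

α = 5.37, β = 19.63

For α,β > 1 the Beta mode is (α−1)/(α+β−2). With α+β = 25, the mode is (α−1)/23.
Set (α−1)/23 = 0.19 → α = 1 + 0.19·23 = 5.37.
β = 25 − α = 19.63.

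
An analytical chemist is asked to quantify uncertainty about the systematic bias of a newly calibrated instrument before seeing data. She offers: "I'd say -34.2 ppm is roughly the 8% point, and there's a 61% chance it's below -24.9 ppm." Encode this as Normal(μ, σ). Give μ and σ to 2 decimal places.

The p-quantile of Normal(μ,σ) is μ + z_p·σ, with z_{0.08} = -1.405 and z_{0.61} = 0.2793.
Eliminate σ: μ = (z₂·x₁ − z₁·x₂)/(z₂ − z₁) = (0.2793·-34.2 − (-1.405)·-24.9)/1.684 = -26.44.
Then σ = (x₂ − x₁)/(z₂ − z₁) = (-24.9 − -34.2)/1.684 = 5.52.

μ = -26.44, σ = 5.52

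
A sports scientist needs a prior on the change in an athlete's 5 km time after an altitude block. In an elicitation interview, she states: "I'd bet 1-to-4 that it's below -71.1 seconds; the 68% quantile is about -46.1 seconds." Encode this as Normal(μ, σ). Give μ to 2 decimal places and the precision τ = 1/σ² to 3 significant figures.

The p-quantile of Normal(μ,σ) is μ + z_p·σ, with z_{0.2} = -0.8416 and z_{0.68} = 0.4677.
Eliminate σ: μ = (z₂·x₁ − z₁·x₂)/(z₂ − z₁) = (0.4677·-71.1 − (-0.8416)·-46.1)/1.309 = -55.03.
Then σ = (x₂ − x₁)/(z₂ − z₁) = (-46.1 − -71.1)/1.309 = 19.09.
Precision τ = 1/σ² = 1/19.09² = 0.00274.

μ = -55.03, τ = 0.00274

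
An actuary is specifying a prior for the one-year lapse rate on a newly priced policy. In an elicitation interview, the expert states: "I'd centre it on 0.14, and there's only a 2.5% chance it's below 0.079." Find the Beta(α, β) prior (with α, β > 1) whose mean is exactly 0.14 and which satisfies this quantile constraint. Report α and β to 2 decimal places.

With mean 0.14 fixed, write α = 0.14s, β = 0.86s where s = α+β.
Need P(θ < 0.079) = 0.025 under Beta(0.14s, 0.86s). Normal approximation: (q−m)/√(m(1−m)/s) ≈ z_{0.025} = -1.96, so s ≈ 0.14·0.86·(-1.96)²/(0.079−0.14)² = 124.3.
At s = 124.3: P(θ<0.079) ≈ 0.013. Adjusting to match 0.025 gives s ≈ 98.02.
So α = 0.14·98.02 ≈ 13.72, β = 0.86·98.02 ≈ 84.30.

α ≈ 13.72, β ≈ 84.30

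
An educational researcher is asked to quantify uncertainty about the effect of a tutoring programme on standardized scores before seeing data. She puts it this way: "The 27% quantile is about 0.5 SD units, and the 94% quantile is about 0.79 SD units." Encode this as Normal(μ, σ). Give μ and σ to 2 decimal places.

The p-quantile of Normal(μ,σ) is μ + z_p·σ, with z_{0.27} = -0.6128 and z_{0.94} = 1.555.
Eliminate σ: μ = (z₂·x₁ − z₁·x₂)/(z₂ − z₁) = (1.555·0.5 − (-0.6128)·0.79)/2.168 = 0.58.
Then σ = (x₂ − x₁)/(z₂ − z₁) = (0.79 − 0.5)/2.168 = 0.13.

μ = 0.58, σ = 0.13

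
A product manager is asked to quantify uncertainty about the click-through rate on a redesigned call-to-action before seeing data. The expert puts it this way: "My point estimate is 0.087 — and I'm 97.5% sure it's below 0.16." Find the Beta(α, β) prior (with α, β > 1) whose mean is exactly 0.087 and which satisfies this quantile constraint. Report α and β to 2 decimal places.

α ≈ 6.51, β ≈ 68.34

With mean 0.087 fixed, write α = 0.087s, β = 0.913s where s = α+β.
Need P(θ < 0.16) = 0.975 under Beta(0.087s, 0.913s). Normal approximation: (q−m)/√(m(1−m)/s) ≈ z_{0.975} = 1.96, so s ≈ 0.087·0.913·(1.96)²/(0.16−0.087)² = 57.3.
At s = 57.3: P(θ<0.16) ≈ 0.959. Adjusting to match 0.975 gives s ≈ 74.85.
So α = 0.087·74.85 ≈ 6.51, β = 0.913·74.85 ≈ 68.34.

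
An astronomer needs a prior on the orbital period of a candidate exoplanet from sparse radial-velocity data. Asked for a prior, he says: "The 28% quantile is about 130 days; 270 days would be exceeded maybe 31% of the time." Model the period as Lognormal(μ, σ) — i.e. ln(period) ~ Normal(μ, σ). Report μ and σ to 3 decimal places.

μ ≈ 5.262, σ ≈ 0.678

If T ~ Lognormal(μ,σ) then ln T ~ Normal(μ,σ), so the p-quantile of ln T is μ + z_p·σ.
ln(130) = 4.868 and ln(270) = 5.598; z_{0.28} = -0.5828, z_{0.69} = 0.4959.
σ = (5.598 − 4.868)/(0.4959 − (-0.5828)) = 0.678.
μ = 4.868 − (-0.5828)·0.678 = 5.262.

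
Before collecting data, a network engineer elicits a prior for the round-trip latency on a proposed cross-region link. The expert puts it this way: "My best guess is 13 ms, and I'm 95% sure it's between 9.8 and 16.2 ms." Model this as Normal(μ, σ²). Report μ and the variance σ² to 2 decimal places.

A symmetric 95% interval runs μ ± z·σ with z = 1.96.
Half-width = 3.2, so σ = 3.2/1.96 = 1.633 and σ² = 2.67.
μ is the stated best guess, 13.00.

μ = 13.00, σ² = 2.67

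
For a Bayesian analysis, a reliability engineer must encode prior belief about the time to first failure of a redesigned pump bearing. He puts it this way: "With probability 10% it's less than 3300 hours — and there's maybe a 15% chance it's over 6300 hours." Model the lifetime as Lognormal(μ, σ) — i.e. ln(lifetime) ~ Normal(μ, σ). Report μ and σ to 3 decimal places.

μ ≈ 8.459, σ ≈ 0.279

If T ~ Lognormal(μ,σ) then ln T ~ Normal(μ,σ), so the p-quantile of ln T is μ + z_p·σ.
ln(3300) = 8.102 and ln(6300) = 8.748; z_{0.1} = -1.282, z_{0.85} = 1.036.
σ = (8.748 − 8.102)/(1.036 − (-1.282)) = 0.279.
μ = 8.102 − (-1.282)·0.279 = 8.459.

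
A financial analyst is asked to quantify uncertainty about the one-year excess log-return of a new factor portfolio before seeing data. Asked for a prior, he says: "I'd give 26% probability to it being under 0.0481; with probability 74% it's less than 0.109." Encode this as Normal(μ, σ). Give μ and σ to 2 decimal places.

μ = 0.08, σ = 0.05

For Normal(μ,σ), the p-quantile is μ + z_p·σ. Here z_{0.26} = -0.6433, z_{0.74} = 0.6433.
So 0.0481 = μ − 0.6433σ and 0.109 = μ + 0.6433σ.
Subtracting: σ = (0.109 − 0.0481)/(0.6433 − (-0.6433)) = 0.05.
Then μ = 0.0481 − (-0.6433)·0.05 = 0.08.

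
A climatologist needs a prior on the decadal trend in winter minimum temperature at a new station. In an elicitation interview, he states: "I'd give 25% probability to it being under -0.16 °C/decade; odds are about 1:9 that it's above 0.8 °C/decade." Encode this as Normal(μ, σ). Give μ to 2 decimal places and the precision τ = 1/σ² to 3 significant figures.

The p-quantile of Normal(μ,σ) is μ + z_p·σ, with z_{0.25} = -0.6745 and z_{0.9} = 1.282.
Eliminate σ: μ = (z₂·x₁ − z₁·x₂)/(z₂ − z₁) = (1.282·-0.16 − (-0.6745)·0.8)/1.956 = 0.17.
Then σ = (x₂ − x₁)/(z₂ − z₁) = (0.8 − -0.16)/1.956 = 0.49.
Precision τ = 1/σ² = 1/0.4908² = 4.15.

μ = 0.17, τ = 4.15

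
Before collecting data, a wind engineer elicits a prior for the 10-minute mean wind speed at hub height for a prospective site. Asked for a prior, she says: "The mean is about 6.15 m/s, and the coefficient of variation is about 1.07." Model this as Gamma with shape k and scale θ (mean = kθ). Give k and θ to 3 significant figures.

For Gamma(k, scale θ): mean = kθ, variance = kθ², so CV = 1/√k.
CV = 1.07, hence k = 1/CV² = 0.873.
Then θ = mean/k = 6.15/0.873 = 7.04.

k ≈ 0.873, θ ≈ 7.04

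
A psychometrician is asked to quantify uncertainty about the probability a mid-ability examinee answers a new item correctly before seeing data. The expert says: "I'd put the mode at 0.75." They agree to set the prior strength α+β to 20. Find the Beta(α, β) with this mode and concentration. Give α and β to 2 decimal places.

α = 14.50, β = 5.50

For α,β > 1 the Beta mode is (α−1)/(α+β−2). With α+β = 20, the mode is (α−1)/18.
Set (α−1)/18 = 0.75 → α = 1 + 0.75·18 = 14.50.
β = 20 − α = 5.50.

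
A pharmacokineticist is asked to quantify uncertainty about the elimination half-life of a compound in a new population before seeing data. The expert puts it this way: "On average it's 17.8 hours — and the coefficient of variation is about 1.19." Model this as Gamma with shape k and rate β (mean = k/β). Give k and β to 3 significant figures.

For Gamma(k, rate β): mean = k/β, variance = k/β², so CV = 1/√k.
CV = 1.19, hence k = 1/CV² = 0.706.
Then β = k/mean = 0.706/17.8 = 0.0397.

k ≈ 0.706, β ≈ 0.0397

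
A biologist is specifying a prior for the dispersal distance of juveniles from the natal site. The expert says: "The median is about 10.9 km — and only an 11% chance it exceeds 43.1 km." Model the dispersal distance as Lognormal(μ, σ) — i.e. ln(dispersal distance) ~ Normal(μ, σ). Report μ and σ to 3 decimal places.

If T ~ Lognormal(μ,σ) then ln T ~ Normal(μ,σ), so the p-quantile of ln T is μ + z_p·σ.
ln(10.9) = 2.389 and ln(43.1) = 3.764; z_{0.5} = 0, z_{0.89} = 1.227.
σ = (3.764 − 2.389)/(1.227 − (0)) = 1.121.
μ = 2.389 − (0)·1.121 = 2.389.

μ ≈ 2.389, σ ≈ 1.121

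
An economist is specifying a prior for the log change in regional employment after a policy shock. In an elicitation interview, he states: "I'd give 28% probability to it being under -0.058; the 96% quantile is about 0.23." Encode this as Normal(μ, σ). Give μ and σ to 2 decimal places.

μ = 0.01, σ = 0.12

For Normal(μ,σ), the p-quantile is μ + z_p·σ. Here z_{0.28} = -0.5828, z_{0.96} = 1.751.
So -0.058 = μ − 0.5828σ and 0.23 = μ + 1.751σ.
Subtracting: σ = (0.23 − -0.058)/(1.751 − (-0.5828)) = 0.12.
Then μ = -0.058 − (-0.5828)·0.12 = 0.01.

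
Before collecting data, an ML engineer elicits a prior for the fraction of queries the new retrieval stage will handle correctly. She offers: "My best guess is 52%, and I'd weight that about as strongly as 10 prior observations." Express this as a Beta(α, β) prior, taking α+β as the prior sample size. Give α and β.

Under the effective-sample-size interpretation, Beta(α, β) has prior mean α/(α+β) and prior sample size α+β.
So α+β = 10 and α/(α+β) = 0.52, giving α = 0.52·10 = 5.2 and β = 10 − 5.2 = 4.8.

α = 5.2, β = 4.8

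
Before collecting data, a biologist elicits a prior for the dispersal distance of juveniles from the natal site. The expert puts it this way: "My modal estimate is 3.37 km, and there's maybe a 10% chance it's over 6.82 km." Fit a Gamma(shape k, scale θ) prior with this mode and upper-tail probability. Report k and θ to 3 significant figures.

Gamma(k,θ) with k>1 has mode (k−1)θ, so θ = 3.37/(k−1).
Need P(X < 6.82) = 0.9 with θ tied to k this way. Start at k = 2, θ = 3.37: P(X<6.82) ≈ 0.600.
Too low — raise k to concentrate. Iterating converges to k ≈ 4.86.
Then θ = 3.37/(4.86−1) ≈ 0.873.

k ≈ 4.86, θ ≈ 0.873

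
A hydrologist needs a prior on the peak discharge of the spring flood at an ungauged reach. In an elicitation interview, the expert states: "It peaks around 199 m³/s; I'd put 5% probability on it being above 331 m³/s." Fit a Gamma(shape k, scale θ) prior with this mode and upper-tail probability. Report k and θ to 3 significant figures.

k ≈ 11.8, θ ≈ 18.4

Gamma(k,θ) with k>1 has mode (k−1)θ, so θ = 199/(k−1).
Need P(X < 331) = 0.95 with θ tied to k this way. Start at k = 2, θ = 199: P(X<331) ≈ 0.495.
Too low — raise k to concentrate. Iterating converges to k ≈ 11.8.
Then θ = 199/(11.8−1) ≈ 18.4.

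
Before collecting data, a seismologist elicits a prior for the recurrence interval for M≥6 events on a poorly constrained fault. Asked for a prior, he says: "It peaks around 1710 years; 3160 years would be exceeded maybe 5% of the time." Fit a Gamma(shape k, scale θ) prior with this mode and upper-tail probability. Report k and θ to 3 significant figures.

Gamma(k,θ) with k>1 has mode (k−1)θ, so θ = 1710/(k−1).
Need P(X < 3160) = 0.95 with θ tied to k this way. Start at k = 2, θ = 1710: P(X<3160) ≈ 0.551.
Too low — raise k to concentrate. Iterating converges to k ≈ 8.38.
Then θ = 1710/(8.38−1) ≈ 232.

k ≈ 8.38, θ ≈ 232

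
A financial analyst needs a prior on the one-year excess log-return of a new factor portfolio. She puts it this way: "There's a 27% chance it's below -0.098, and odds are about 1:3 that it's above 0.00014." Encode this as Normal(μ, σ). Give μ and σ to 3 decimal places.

μ = -0.051, σ = 0.076

The p-quantile of Normal(μ,σ) is μ + z_p·σ, with z_{0.27} = -0.6128 and z_{0.75} = 0.6745.
Eliminate σ: μ = (z₂·x₁ − z₁·x₂)/(z₂ − z₁) = (0.6745·-0.098 − (-0.6128)·0.00014)/1.287 = -0.051.
Then σ = (x₂ − x₁)/(z₂ − z₁) = (0.00014 − -0.098)/1.287 = 0.076.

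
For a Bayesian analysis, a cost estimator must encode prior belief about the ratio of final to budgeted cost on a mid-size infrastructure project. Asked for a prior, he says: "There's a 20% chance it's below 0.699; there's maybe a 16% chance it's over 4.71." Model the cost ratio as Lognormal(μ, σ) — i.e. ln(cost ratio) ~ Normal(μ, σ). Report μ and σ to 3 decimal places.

μ ≈ 0.516, σ ≈ 1.039

If T ~ Lognormal(μ,σ) then ln T ~ Normal(μ,σ), so the p-quantile of ln T is μ + z_p·σ.
ln(0.699) = -0.3581 and ln(4.71) = 1.55; z_{0.2} = -0.8416, z_{0.84} = 0.9945.
σ = (1.55 − -0.3581)/(0.9945 − (-0.8416)) = 1.039.
μ = -0.3581 − (-0.8416)·1.039 = 0.516.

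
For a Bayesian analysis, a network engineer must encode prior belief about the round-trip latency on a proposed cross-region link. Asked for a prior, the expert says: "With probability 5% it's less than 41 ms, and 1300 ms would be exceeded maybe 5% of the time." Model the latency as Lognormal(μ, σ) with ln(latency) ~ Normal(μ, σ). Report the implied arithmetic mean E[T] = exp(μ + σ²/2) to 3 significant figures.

If T ~ Lognormal(μ,σ) then ln T ~ Normal(μ,σ), so the p-quantile of ln T is μ + z_p·σ.
ln(41) = 3.714 and ln(1300) = 7.17; z_{0.05} = -1.645, z_{0.95} = 1.645.
σ = (7.17 − 3.714)/(1.645 − (-1.645)) = 1.051.
μ = 3.714 − (-1.645)·1.051 = 5.442.
E[T] = exp(μ + σ²/2) = exp(5.442 + 0.5520) = 401 ms.

E[T] ≈ 401 ms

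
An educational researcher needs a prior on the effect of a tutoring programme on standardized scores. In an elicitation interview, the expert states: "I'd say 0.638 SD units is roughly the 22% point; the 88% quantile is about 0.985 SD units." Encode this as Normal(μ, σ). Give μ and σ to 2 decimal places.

For Normal(μ,σ), the p-quantile is μ + z_p·σ. Here z_{0.22} = -0.7722, z_{0.88} = 1.175.
So 0.638 = μ − 0.7722σ and 0.985 = μ + 1.175σ.
Subtracting: σ = (0.985 − 0.638)/(1.175 − (-0.7722)) = 0.18.
Then μ = 0.638 − (-0.7722)·0.18 = 0.78.

μ = 0.78, σ = 0.18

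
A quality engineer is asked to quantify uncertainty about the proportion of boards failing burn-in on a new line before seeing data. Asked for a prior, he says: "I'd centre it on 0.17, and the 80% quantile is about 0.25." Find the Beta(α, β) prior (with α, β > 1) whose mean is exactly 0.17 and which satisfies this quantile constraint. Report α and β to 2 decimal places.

α ≈ 2.21, β ≈ 10.79

With mean 0.17 fixed, write α = 0.17s, β = 0.83s where s = α+β.
Need P(θ < 0.25) = 0.8 under Beta(0.17s, 0.83s). Normal approximation: (q−m)/√(m(1−m)/s) ≈ z_{0.8} = 0.842, so s ≈ 0.17·0.83·(0.842)²/(0.25−0.17)² = 15.6.
At s = 15.6: P(θ<0.25) ≈ 0.815. Adjusting to match 0.8 gives s ≈ 13.00.
So α = 0.17·13.00 ≈ 2.21, β = 0.83·13.00 ≈ 10.79.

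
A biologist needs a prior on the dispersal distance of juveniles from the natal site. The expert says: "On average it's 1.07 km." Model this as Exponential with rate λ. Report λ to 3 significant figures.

λ ≈ 0.935

Exponential mean = 1/λ, so λ = 1/1.07 = 0.935.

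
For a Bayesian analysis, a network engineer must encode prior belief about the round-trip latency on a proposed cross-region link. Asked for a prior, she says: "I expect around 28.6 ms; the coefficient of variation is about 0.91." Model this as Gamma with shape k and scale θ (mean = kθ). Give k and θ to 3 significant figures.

For Gamma(k, scale θ): mean = kθ, variance = kθ², so CV = 1/√k.
CV = 0.91, hence k = 1/CV² = 1.21.
Then θ = mean/k = 28.6/1.21 = 23.7.

k ≈ 1.21, θ ≈ 23.7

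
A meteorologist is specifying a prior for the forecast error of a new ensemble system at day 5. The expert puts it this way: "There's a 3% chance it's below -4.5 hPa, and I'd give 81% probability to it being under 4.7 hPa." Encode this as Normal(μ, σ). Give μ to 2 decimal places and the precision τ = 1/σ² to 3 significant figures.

The p-quantile of Normal(μ,σ) is μ + z_p·σ, with z_{0.03} = -1.881 and z_{0.81} = 0.8779.
Eliminate σ: μ = (z₂·x₁ − z₁·x₂)/(z₂ − z₁) = (0.8779·-4.5 − (-1.881)·4.7)/2.759 = 1.77.
Then σ = (x₂ − x₁)/(z₂ − z₁) = (4.7 − -4.5)/2.759 = 3.33.
Precision τ = 1/σ² = 1/3.335² = 0.0899.

μ = 1.77, τ = 0.0899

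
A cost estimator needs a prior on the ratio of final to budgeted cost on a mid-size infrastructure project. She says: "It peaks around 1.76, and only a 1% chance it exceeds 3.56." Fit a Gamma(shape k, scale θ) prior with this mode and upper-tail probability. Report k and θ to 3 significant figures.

k ≈ 10.9, θ ≈ 0.178

Gamma(k,θ) with k>1 has mode (k−1)θ, so θ = 1.76/(k−1).
Need P(X < 3.56) = 0.99 with θ tied to k this way. Start at k = 2, θ = 1.76: P(X<3.56) ≈ 0.600.
Too low — raise k to concentrate. Iterating converges to k ≈ 10.9.
Then θ = 1.76/(10.9−1) ≈ 0.178.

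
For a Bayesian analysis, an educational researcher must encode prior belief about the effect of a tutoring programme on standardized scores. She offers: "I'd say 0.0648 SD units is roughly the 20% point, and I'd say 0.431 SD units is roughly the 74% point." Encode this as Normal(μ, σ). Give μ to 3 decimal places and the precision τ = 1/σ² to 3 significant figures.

The p-quantile of Normal(μ,σ) is μ + z_p·σ, with z_{0.2} = -0.8416 and z_{0.74} = 0.6433.
Eliminate σ: μ = (z₂·x₁ − z₁·x₂)/(z₂ − z₁) = (0.6433·0.0648 − (-0.8416)·0.431)/1.485 = 0.272.
Then σ = (x₂ − x₁)/(z₂ − z₁) = (0.431 − 0.0648)/1.485 = 0.247.
Precision τ = 1/σ² = 1/0.2466² = 16.4.

μ = 0.272, τ = 16.4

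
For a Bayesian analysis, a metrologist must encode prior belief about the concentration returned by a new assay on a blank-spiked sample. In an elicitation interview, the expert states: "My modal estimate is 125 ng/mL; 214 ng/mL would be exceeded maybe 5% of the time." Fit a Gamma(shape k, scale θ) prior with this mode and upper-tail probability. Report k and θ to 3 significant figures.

Gamma(k,θ) with k>1 has mode (k−1)θ, so θ = 125/(k−1).
Need P(X < 214) = 0.95 with θ tied to k this way. Start at k = 2, θ = 125: P(X<214) ≈ 0.510.
Too low — raise k to concentrate. Iterating converges to k ≈ 10.7.
Then θ = 125/(10.7−1) ≈ 12.9.

k ≈ 10.7, θ ≈ 12.9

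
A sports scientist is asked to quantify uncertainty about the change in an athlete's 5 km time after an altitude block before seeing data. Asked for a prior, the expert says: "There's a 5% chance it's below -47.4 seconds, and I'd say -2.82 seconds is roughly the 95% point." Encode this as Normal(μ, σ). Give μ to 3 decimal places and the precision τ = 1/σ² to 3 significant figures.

μ = -25.110, τ = 0.00545

For Normal(μ,σ), the p-quantile is μ + z_p·σ. Here z_{0.05} = -1.645, z_{0.95} = 1.645.
So -47.4 = μ − 1.645σ and -2.82 = μ + 1.645σ.
Subtracting: σ = (-2.82 − -47.4)/(1.645 − (-1.645)) = 13.551.
Then μ = -47.4 − (-1.645)·13.551 = -25.110.
Precision τ = 1/σ² = 1/13.55² = 0.00545.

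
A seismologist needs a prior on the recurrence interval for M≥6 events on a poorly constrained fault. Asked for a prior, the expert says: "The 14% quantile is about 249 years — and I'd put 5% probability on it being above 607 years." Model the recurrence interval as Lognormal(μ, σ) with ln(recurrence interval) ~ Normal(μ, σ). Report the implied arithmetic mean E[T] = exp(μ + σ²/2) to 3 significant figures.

If T ~ Lognormal(μ,σ) then ln T ~ Normal(μ,σ), so the p-quantile of ln T is μ + z_p·σ.
ln(249) = 5.517 and ln(607) = 6.409; z_{0.14} = -1.08, z_{0.95} = 1.645.
σ = (6.409 − 5.517)/(1.645 − (-1.08)) = 0.327.
μ = 5.517 − (-1.08)·0.327 = 5.871.
E[T] = exp(μ + σ²/2) = exp(5.871 + 0.0535) = 374 years.

E[T] ≈ 374 years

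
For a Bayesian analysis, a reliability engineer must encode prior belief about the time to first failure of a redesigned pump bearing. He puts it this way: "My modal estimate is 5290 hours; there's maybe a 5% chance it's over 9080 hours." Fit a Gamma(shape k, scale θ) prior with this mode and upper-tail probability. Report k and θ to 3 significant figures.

k ≈ 10.6, θ ≈ 553

Gamma(k,θ) with k>1 has mode (k−1)θ, so θ = 5290/(k−1).
Need P(X < 9080) = 0.95 with θ tied to k this way. Start at k = 2, θ = 5290: P(X<9080) ≈ 0.512.
Too low — raise k to concentrate. Iterating converges to k ≈ 10.6.
Then θ = 5290/(10.6−1) ≈ 553.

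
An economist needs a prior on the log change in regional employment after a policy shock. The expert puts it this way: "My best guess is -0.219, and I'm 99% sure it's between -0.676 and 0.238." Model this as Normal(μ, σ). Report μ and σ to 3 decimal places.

A symmetric 99% interval runs μ ± z·σ with z = 2.576.
Half-width = 0.457, so σ = 0.457/2.576 = 0.177.
μ is the stated best guess, -0.219.

μ = -0.219, σ = 0.177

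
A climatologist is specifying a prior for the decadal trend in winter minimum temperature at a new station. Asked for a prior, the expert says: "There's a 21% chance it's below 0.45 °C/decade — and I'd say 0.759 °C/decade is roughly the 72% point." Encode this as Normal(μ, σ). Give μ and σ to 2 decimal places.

For Normal(μ,σ), the p-quantile is μ + z_p·σ. Here z_{0.21} = -0.8064, z_{0.72} = 0.5828.
So 0.45 = μ − 0.8064σ and 0.759 = μ + 0.5828σ.
Subtracting: σ = (0.759 − 0.45)/(0.5828 − (-0.8064)) = 0.22.
Then μ = 0.45 − (-0.8064)·0.22 = 0.63.

μ = 0.63, σ = 0.22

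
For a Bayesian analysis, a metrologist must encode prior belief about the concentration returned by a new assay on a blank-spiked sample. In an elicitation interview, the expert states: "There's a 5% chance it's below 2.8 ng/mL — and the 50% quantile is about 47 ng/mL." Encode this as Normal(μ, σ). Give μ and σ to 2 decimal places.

μ = 47.00, σ = 26.87

The p-quantile of Normal(μ,σ) is μ + z_p·σ, with z_{0.05} = -1.645 and z_{0.5} = 0.
Eliminate σ: μ = (z₂·x₁ − z₁·x₂)/(z₂ − z₁) = (0·2.8 − (-1.645)·47)/1.645 = 47.00.
Then σ = (x₂ − x₁)/(z₂ − z₁) = (47 − 2.8)/1.645 = 26.87.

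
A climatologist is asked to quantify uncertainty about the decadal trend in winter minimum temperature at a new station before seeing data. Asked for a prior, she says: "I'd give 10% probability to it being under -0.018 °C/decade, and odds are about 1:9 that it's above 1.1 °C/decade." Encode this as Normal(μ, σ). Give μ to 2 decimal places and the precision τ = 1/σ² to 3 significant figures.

μ = 0.54, τ = 5.26

For Normal(μ,σ), the p-quantile is μ + z_p·σ. Here z_{0.1} = -1.282, z_{0.9} = 1.282.
So -0.018 = μ − 1.282σ and 1.1 = μ + 1.282σ.
Subtracting: σ = (1.1 − -0.018)/(1.282 − (-1.282)) = 0.44.
Then μ = -0.018 − (-1.282)·0.44 = 0.54.
Precision τ = 1/σ² = 1/0.4362² = 5.26.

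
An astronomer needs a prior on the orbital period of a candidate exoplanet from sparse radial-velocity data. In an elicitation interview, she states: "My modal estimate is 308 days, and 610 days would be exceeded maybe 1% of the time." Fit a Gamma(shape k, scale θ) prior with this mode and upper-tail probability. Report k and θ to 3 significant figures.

k ≈ 11.5, θ ≈ 29.2

Gamma(k,θ) with k>1 has mode (k−1)θ, so θ = 308/(k−1).
Need P(X < 610) = 0.99 with θ tied to k this way. Start at k = 2, θ = 308: P(X<610) ≈ 0.589.
Too low — raise k to concentrate. Iterating converges to k ≈ 11.5.
Then θ = 308/(11.5−1) ≈ 29.2.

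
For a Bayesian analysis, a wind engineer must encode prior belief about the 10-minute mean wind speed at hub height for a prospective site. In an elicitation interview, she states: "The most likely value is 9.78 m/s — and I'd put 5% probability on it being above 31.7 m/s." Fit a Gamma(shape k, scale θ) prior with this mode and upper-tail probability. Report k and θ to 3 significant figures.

Gamma(k,θ) with k>1 has mode (k−1)θ, so θ = 9.78/(k−1).
Need P(X < 31.7) = 0.95 with θ tied to k this way. Start at k = 2, θ = 9.78: P(X<31.7) ≈ 0.834.
Too low — raise k to concentrate. Iterating converges to k ≈ 2.89.
Then θ = 9.78/(2.89−1) ≈ 5.17.

k ≈ 2.89, θ ≈ 5.17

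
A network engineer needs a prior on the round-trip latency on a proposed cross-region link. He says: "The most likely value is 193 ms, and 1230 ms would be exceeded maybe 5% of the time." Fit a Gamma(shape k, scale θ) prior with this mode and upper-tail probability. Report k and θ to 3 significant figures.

k ≈ 1.65, θ ≈ 295

Gamma(k,θ) with k>1 has mode (k−1)θ, so θ = 193/(k−1).
Need P(X < 1230) = 0.95 with θ tied to k this way. Start at k = 2, θ = 193: P(X<1230) ≈ 0.987.
Too high — lower k to spread out. Iterating converges to k ≈ 1.65.
Then θ = 193/(1.65−1) ≈ 295.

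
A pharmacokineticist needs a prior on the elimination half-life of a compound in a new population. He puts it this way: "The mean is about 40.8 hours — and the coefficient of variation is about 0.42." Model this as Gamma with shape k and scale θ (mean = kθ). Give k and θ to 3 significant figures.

k ≈ 5.67, θ ≈ 7.2

For Gamma(k, scale θ): mean = kθ, variance = kθ², so CV = 1/√k.
CV = 0.42, hence k = 1/CV² = 5.67.
Then θ = mean/k = 40.8/5.67 = 7.2.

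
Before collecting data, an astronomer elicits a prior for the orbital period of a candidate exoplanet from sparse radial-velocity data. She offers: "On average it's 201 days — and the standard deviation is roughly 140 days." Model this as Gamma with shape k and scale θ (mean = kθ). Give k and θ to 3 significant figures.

For Gamma(k, scale θ): mean = kθ, variance = kθ², so CV = 1/√k.
CV = SD/mean = 140/201 = 0.6965, hence k = 1/CV² = 2.06.
Then θ = mean/k = 201/2.06 = 97.5.

k ≈ 2.06, θ ≈ 97.5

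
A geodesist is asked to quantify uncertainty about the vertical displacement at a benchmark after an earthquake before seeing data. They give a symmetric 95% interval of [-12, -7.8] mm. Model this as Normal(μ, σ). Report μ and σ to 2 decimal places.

A symmetric 95% interval runs μ ± z·σ with z = 1.96.
Half-width = 2.1, so σ = 2.1/1.96 = 1.07.
μ is the interval midpoint, -9.90.

μ = -9.90, σ = 1.07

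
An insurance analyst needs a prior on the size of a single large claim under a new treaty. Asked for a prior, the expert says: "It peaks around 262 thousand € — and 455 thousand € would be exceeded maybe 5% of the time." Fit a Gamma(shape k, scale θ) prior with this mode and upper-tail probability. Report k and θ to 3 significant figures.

Gamma(k,θ) with k>1 has mode (k−1)θ, so θ = 262/(k−1).
Need P(X < 455) = 0.95 with θ tied to k this way. Start at k = 2, θ = 262: P(X<455) ≈ 0.518.
Too low — raise k to concentrate. Iterating converges to k ≈ 10.2.
Then θ = 262/(10.2−1) ≈ 28.6.

k ≈ 10.2, θ ≈ 28.6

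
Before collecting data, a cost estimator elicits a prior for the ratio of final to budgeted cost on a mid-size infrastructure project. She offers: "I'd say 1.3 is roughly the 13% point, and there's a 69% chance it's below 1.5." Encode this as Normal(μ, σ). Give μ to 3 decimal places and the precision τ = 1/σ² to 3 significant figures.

μ = 1.439, τ = 65.8

For Normal(μ,σ), the p-quantile is μ + z_p·σ. Here z_{0.13} = -1.126, z_{0.69} = 0.4959.
So 1.3 = μ − 1.126σ and 1.5 = μ + 0.4959σ.
Subtracting: σ = (1.5 − 1.3)/(0.4959 − (-1.126)) = 0.123.
Then μ = 1.3 − (-1.126)·0.123 = 1.439.
Precision τ = 1/σ² = 1/0.1233² = 65.8.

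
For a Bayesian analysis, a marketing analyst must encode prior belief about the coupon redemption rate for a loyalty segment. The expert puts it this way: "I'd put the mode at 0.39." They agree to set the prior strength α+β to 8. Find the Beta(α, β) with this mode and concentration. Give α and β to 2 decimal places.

α = 3.34, β = 4.66

For α,β > 1 the Beta mode is (α−1)/(α+β−2). With α+β = 8, the mode is (α−1)/6.
Set (α−1)/6 = 0.39 → α = 1 + 0.39·6 = 3.34.
β = 8 − α = 4.66.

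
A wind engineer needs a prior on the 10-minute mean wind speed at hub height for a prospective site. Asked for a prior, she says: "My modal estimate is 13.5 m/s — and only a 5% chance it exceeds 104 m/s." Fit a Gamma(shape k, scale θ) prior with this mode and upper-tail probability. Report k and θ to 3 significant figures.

Gamma(k,θ) with k>1 has mode (k−1)θ, so θ = 13.5/(k−1).
Need P(X < 104) = 0.95 with θ tied to k this way. Start at k = 2, θ = 13.5: P(X<104) ≈ 0.996.
Too high — lower k to spread out. Iterating converges to k ≈ 1.51.
Then θ = 13.5/(1.51−1) ≈ 26.5.

k ≈ 1.51, θ ≈ 26.5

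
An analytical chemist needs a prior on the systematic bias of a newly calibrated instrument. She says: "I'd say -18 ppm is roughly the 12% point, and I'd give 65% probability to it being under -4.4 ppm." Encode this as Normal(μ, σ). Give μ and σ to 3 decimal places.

μ = -7.759, σ = 8.716

For Normal(μ,σ), the p-quantile is μ + z_p·σ. Here z_{0.12} = -1.175, z_{0.65} = 0.3853.
So -18 = μ − 1.175σ and -4.4 = μ + 0.3853σ.
Subtracting: σ = (-4.4 − -18)/(0.3853 − (-1.175)) = 8.716.
Then μ = -18 − (-1.175)·8.716 = -7.759.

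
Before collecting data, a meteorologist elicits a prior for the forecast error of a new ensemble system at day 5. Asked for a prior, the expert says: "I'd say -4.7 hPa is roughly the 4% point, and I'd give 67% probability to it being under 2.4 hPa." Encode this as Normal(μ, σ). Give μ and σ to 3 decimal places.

μ = 0.974, σ = 3.241

The p-quantile of Normal(μ,σ) is μ + z_p·σ, with z_{0.04} = -1.751 and z_{0.67} = 0.4399.
Eliminate σ: μ = (z₂·x₁ − z₁·x₂)/(z₂ − z₁) = (0.4399·-4.7 − (-1.751)·2.4)/2.191 = 0.974.
Then σ = (x₂ − x₁)/(z₂ − z₁) = (2.4 − -4.7)/2.191 = 3.241.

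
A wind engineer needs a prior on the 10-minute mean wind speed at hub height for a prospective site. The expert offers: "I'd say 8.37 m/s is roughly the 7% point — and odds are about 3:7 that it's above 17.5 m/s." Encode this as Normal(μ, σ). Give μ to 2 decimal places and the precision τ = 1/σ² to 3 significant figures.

μ = 15.11, τ = 0.048

For Normal(μ,σ), the p-quantile is μ + z_p·σ. Here z_{0.07} = -1.476, z_{0.7} = 0.5244.
So 8.37 = μ − 1.476σ and 17.5 = μ + 0.5244σ.
Subtracting: σ = (17.5 − 8.37)/(0.5244 − (-1.476)) = 4.56.
Then μ = 8.37 − (-1.476)·4.56 = 15.11.
Precision τ = 1/σ² = 1/4.565² = 0.048.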